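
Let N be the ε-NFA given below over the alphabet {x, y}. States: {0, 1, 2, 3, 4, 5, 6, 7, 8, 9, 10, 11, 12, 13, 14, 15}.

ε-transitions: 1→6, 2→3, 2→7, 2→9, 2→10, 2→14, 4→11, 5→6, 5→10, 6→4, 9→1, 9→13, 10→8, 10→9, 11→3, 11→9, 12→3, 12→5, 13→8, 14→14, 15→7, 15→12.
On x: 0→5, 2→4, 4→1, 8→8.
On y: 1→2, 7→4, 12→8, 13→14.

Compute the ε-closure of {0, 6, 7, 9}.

{0, 1, 3, 4, 6, 7, 8, 9, 11, 13}

Start with {0, 6, 7, 9}.
From 6 via ε: add 4.
From 9 via ε: add 1, 13.
From 4 via ε: add 11.
From 13 via ε: add 8.
From 11 via ε: add 3.
No new states can be added; the closed set is {0, 1, 3, 4, 6, 7, 8, 9, 11, 13}.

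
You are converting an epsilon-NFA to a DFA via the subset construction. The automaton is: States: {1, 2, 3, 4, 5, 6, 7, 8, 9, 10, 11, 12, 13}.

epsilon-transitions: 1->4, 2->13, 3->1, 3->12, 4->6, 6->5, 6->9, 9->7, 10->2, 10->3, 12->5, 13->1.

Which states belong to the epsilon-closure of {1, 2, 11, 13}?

Start with {1, 2, 11, 13}.
From 1 via epsilon: add 4.
From 4 via epsilon: add 6.
From 6 via epsilon: add 5, 9.
From 9 via epsilon: add 7.
No new states can be added; the closed set is {1, 2, 4, 5, 6, 7, 9, 11, 13}.

{1, 2, 4, 5, 6, 7, 9, 11, 13}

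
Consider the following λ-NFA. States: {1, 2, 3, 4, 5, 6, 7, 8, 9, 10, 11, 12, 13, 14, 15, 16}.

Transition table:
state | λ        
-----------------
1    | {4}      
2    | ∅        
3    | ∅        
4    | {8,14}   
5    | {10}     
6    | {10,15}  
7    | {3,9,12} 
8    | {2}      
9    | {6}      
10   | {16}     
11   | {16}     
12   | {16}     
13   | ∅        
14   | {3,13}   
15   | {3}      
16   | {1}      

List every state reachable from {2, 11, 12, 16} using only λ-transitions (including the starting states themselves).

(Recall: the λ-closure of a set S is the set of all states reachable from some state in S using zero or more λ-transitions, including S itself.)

Start with {2, 11, 12, 16}.
From 16 via λ: add 1.
From 1 via λ: add 4.
From 4 via λ: add 8, 14.
From 14 via λ: add 3, 13.
No new states can be added; the closed set is {1, 2, 3, 4, 8, 11, 12, 13, 14, 16}.

{1, 2, 3, 4, 8, 11, 12, 13, 14, 16}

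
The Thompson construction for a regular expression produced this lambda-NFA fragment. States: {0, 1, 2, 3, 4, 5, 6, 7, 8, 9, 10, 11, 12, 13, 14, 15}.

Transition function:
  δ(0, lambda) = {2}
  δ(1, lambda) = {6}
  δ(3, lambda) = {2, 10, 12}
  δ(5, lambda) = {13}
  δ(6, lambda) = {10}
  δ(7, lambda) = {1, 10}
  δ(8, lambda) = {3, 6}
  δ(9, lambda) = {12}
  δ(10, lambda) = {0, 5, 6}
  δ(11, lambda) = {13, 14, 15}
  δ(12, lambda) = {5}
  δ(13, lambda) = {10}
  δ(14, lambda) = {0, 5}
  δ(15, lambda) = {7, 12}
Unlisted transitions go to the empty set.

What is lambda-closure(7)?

{0, 1, 2, 5, 6, 7, 10, 13}

Start with {7}.
From 7 via lambda: add 1, 10.
From 1 via lambda: add 6.
From 10 via lambda: add 0, 5.
From 0 via lambda: add 2.
From 5 via lambda: add 13.
No new states can be added; the closed set is {0, 1, 2, 5, 6, 7, 10, 13}.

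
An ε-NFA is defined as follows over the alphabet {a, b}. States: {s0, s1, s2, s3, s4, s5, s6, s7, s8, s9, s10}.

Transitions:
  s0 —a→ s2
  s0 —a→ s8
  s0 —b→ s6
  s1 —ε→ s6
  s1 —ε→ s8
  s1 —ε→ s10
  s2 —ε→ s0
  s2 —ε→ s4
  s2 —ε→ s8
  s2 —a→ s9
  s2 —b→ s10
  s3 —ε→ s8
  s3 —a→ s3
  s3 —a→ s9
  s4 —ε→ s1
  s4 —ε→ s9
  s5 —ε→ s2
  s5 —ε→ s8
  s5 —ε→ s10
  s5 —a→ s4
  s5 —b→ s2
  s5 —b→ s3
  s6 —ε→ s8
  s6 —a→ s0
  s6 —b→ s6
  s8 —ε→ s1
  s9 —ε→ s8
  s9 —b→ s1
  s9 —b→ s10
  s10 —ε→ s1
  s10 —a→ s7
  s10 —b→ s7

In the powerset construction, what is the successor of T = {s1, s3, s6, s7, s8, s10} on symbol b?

s6 on b → {s6}.
s10 on b → {s7}.
No b-transition from s1, s3, s7, s8.
Union after reading b: {s6, s7}.
Now take the ε-closure:
From s6 via ε: add s8.
From s8 via ε: add s1.
From s1 via ε: add s10.
No new states can be added; the closed set is {s1, s6, s7, s8, s10}.

{s1, s6, s7, s8, s10}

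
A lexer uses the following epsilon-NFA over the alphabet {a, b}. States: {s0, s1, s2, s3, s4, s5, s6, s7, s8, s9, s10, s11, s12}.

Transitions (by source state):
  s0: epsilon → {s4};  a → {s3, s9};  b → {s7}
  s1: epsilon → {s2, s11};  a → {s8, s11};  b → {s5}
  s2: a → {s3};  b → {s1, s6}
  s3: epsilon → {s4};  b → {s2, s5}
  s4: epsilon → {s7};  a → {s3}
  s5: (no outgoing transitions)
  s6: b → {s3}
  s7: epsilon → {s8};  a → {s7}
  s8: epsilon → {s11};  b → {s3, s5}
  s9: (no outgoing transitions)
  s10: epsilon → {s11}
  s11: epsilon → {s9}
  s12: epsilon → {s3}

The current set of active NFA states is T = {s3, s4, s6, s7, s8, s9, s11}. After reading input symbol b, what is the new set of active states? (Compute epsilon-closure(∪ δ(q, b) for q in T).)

s3 on b → {s2, s5}.
s6 on b → {s3}.
s8 on b → {s3, s5}.
No b-transition from s4, s7, s9, s11.
Union after reading b: {s2, s3, s5}.
Now take the epsilon-closure:
From s3 via epsilon: add s4.
From s4 via epsilon: add s7.
From s7 via epsilon: add s8.
From s8 via epsilon: add s11.
From s11 via epsilon: add s9.
No new states can be added; the closed set is {s2, s3, s4, s5, s7, s8, s9, s11}.

{s2, s3, s4, s5, s7, s8, s9, s11}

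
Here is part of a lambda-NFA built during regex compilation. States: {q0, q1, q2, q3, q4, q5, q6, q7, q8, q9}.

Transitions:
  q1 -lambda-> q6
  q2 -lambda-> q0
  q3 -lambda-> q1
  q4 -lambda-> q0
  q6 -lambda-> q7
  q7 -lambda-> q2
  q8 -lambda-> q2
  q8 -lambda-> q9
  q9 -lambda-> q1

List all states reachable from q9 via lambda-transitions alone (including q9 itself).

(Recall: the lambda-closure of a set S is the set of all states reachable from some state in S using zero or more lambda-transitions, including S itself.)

{q0, q1, q2, q6, q7, q9}

Start with {q9}.
From q9 via lambda: add q1.
From q1 via lambda: add q6.
From q6 via lambda: add q7.
From q7 via lambda: add q2.
From q2 via lambda: add q0.
No new states can be added; the closed set is {q0, q1, q2, q6, q7, q9}.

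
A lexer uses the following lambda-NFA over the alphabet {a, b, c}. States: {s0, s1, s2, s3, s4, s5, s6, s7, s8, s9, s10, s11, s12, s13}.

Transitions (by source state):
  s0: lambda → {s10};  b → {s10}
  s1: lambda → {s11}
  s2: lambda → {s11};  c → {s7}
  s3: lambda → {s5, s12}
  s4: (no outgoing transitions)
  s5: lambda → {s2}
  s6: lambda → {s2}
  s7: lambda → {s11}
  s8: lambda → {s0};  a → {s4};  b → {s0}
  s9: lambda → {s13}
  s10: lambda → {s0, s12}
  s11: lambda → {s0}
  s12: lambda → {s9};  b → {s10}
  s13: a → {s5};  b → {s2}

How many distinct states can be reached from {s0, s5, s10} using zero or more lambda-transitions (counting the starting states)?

Start with {s0, s5, s10}.
From s5 via lambda: add s2.
From s10 via lambda: add s12.
From s2 via lambda: add s11.
From s12 via lambda: add s9.
From s9 via lambda: add s13.
lambda-closure = {s0, s2, s5, s9, s10, s11, s12, s13}, which has 8 states.

8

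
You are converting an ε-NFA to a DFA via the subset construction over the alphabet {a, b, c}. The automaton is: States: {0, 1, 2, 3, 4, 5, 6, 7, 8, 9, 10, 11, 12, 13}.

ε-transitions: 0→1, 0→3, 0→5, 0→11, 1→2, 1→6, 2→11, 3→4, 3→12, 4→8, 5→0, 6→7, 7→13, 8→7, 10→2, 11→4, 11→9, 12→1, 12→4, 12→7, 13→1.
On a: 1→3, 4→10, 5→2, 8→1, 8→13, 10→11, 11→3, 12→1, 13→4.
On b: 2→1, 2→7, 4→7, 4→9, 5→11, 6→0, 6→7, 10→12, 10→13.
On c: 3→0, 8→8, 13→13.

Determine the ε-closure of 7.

Start with {7}.
From 7 via ε: add 13.
From 13 via ε: add 1.
From 1 via ε: add 2, 6.
From 2 via ε: add 11.
From 11 via ε: add 4, 9.
From 4 via ε: add 8.
No new states can be added; the closed set is {1, 2, 4, 6, 7, 8, 9, 11, 13}.

{1, 2, 4, 6, 7, 8, 9, 11, 13}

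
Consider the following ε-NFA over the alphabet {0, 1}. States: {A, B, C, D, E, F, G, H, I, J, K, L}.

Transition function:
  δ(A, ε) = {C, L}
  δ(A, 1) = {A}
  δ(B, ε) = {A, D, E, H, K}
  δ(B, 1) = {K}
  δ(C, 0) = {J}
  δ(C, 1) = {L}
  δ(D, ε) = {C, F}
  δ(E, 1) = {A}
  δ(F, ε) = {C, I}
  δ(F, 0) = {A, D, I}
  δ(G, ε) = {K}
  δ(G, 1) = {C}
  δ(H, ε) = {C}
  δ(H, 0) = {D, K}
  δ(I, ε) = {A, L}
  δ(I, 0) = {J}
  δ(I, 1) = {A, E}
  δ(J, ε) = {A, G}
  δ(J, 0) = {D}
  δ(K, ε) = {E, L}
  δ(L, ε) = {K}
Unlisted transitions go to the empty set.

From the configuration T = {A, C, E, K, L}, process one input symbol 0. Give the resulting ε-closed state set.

C on 0 → {J}.
No 0-transition from A, E, K, L.
Union after reading 0: {J}.
Now take the ε-closure:
From J via ε: add A, G.
From A via ε: add C, L.
From G via ε: add K.
From K via ε: add E.
No new states can be added; the closed set is {A, C, E, G, J, K, L}.

{A, C, E, G, J, K, L}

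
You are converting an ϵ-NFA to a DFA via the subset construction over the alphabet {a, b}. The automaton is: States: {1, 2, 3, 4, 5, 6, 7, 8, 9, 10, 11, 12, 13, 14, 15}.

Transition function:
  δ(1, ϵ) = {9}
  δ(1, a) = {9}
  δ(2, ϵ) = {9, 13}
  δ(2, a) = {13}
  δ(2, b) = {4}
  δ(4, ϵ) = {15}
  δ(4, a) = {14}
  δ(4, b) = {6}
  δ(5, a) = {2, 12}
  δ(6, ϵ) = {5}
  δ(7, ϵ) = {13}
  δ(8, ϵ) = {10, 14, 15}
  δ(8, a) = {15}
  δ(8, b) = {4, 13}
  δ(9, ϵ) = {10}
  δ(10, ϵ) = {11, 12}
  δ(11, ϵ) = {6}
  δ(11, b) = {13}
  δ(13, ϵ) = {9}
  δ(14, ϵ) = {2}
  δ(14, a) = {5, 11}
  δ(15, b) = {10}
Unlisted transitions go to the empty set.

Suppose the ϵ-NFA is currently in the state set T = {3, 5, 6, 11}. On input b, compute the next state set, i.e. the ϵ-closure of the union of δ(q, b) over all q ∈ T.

{5, 6, 9, 10, 11, 12, 13}

11 on b → {13}.
No b-transition from 3, 5, 6.
Union after reading b: {13}.
Now take the ϵ-closure:
From 13 via ϵ: add 9.
From 9 via ϵ: add 10.
From 10 via ϵ: add 11, 12.
From 11 via ϵ: add 6.
From 6 via ϵ: add 5.
No new states can be added; the closed set is {5, 6, 9, 10, 11, 12, 13}.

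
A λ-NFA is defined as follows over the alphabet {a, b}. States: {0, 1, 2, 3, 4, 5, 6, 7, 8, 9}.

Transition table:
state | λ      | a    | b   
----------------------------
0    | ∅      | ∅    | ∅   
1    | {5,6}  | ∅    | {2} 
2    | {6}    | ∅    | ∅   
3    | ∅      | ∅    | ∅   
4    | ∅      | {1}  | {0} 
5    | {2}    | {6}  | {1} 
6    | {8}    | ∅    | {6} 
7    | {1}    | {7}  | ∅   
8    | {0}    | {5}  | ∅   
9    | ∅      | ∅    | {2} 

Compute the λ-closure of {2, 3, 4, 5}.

Start with {2, 3, 4, 5}.
From 2 via λ: add 6.
From 6 via λ: add 8.
From 8 via λ: add 0.
No new states can be added; the closed set is {0, 2, 3, 4, 5, 6, 8}.

{0, 2, 3, 4, 5, 6, 8}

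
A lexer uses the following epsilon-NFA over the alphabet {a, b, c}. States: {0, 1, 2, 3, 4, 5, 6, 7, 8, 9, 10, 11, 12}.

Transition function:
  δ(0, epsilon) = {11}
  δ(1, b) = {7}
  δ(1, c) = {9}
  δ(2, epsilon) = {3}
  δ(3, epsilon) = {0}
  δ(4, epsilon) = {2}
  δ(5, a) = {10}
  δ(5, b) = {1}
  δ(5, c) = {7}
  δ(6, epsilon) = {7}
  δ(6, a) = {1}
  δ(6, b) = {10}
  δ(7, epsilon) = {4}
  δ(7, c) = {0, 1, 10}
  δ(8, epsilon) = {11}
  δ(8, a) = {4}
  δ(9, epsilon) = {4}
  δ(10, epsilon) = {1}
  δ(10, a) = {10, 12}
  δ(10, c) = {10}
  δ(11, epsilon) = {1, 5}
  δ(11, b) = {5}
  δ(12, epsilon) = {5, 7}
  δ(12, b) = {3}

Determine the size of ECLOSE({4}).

Start with {4}.
From 4 via epsilon: add 2.
From 2 via epsilon: add 3.
From 3 via epsilon: add 0.
From 0 via epsilon: add 11.
From 11 via epsilon: add 1, 5.
epsilon-closure = {0, 1, 2, 3, 4, 5, 11}, which has 7 states.

7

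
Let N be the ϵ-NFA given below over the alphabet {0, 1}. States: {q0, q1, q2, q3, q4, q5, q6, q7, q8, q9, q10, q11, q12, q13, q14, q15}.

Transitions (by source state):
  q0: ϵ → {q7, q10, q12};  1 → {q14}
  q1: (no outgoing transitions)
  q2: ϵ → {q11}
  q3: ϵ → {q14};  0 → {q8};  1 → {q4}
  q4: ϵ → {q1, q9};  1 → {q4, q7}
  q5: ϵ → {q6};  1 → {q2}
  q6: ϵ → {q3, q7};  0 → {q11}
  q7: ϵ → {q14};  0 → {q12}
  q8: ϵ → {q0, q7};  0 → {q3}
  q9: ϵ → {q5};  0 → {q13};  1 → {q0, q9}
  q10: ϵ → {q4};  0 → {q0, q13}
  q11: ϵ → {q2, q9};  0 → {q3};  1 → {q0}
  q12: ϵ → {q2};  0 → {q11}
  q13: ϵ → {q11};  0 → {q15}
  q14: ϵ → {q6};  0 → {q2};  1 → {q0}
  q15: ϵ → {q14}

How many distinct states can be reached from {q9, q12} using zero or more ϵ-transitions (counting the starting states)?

Start with {q9, q12}.
From q9 via ϵ: add q5.
From q12 via ϵ: add q2.
From q2 via ϵ: add q11.
From q5 via ϵ: add q6.
From q6 via ϵ: add q3, q7.
From q3 via ϵ: add q14.
ϵ-closure = {q2, q3, q5, q6, q7, q9, q11, q12, q14}, which has 9 states.

9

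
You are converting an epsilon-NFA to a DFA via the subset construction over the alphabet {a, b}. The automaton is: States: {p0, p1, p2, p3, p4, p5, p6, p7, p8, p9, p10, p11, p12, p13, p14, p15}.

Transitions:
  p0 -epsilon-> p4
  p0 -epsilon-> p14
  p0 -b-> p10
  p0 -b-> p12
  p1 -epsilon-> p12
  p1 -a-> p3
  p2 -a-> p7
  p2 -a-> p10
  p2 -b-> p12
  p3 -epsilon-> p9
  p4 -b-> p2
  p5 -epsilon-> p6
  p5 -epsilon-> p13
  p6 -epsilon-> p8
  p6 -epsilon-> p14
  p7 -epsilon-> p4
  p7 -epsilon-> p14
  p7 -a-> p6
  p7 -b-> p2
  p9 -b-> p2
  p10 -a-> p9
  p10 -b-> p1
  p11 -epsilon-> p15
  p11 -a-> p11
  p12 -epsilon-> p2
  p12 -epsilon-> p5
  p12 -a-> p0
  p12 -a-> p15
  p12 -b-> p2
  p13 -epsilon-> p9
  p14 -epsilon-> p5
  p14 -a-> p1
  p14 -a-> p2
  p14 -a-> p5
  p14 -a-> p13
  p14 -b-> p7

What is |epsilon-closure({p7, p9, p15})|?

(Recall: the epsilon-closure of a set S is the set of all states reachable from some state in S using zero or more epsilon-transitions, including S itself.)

Start with {p7, p9, p15}.
From p7 via epsilon: add p4, p14.
From p14 via epsilon: add p5.
From p5 via epsilon: add p6, p13.
From p6 via epsilon: add p8.
epsilon-closure = {p4, p5, p6, p7, p8, p9, p13, p14, p15}, which has 9 states.

9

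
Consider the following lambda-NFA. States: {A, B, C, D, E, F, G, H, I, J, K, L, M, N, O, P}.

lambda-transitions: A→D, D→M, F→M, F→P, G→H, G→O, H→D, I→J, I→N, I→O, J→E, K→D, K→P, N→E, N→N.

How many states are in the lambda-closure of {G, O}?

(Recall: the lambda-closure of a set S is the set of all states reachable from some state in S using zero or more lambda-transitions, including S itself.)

Start with {G, O}.
From G via lambda: add H.
From H via lambda: add D.
From D via lambda: add M.
lambda-closure = {D, G, H, M, O}, which has 5 states.

5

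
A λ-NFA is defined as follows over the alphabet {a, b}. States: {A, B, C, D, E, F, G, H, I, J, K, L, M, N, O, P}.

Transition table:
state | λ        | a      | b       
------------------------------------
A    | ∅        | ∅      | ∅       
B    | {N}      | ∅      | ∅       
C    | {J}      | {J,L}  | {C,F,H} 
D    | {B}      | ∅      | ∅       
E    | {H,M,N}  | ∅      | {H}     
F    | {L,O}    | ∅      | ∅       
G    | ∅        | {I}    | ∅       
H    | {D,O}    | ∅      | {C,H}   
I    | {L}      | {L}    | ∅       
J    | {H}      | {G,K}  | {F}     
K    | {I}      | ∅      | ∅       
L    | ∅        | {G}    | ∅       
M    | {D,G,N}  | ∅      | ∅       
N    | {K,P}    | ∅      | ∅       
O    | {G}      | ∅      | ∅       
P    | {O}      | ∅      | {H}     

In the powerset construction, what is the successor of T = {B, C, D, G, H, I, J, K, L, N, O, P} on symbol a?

{B, D, G, H, I, J, K, L, N, O, P}

C on a → {J, L}.
G on a → {I}.
I on a → {L}.
J on a → {G, K}.
L on a → {G}.
No a-transition from B, D, H, K, N, O, P.
Union after reading a: {G, I, J, K, L}.
Now take the λ-closure:
From J via λ: add H.
From H via λ: add D, O.
From D via λ: add B.
From B via λ: add N.
From N via λ: add P.
No new states can be added; the closed set is {B, D, G, H, I, J, K, L, N, O, P}.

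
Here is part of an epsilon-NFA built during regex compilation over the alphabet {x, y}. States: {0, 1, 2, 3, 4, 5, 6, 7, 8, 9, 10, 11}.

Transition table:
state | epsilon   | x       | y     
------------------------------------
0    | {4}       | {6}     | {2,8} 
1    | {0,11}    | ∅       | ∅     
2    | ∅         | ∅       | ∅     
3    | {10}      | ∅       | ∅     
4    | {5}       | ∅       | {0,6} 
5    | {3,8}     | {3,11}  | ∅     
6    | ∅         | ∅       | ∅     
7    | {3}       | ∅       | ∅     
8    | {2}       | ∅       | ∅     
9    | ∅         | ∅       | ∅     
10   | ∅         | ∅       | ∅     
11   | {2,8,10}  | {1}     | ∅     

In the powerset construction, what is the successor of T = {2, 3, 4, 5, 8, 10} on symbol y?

4 on y → {0, 6}.
No y-transition from 2, 3, 5, 8, 10.
Union after reading y: {0, 6}.
Now take the epsilon-closure:
From 0 via epsilon: add 4.
From 4 via epsilon: add 5.
From 5 via epsilon: add 3, 8.
From 3 via epsilon: add 10.
From 8 via epsilon: add 2.
No new states can be added; the closed set is {0, 2, 3, 4, 5, 6, 8, 10}.

{0, 2, 3, 4, 5, 6, 8, 10}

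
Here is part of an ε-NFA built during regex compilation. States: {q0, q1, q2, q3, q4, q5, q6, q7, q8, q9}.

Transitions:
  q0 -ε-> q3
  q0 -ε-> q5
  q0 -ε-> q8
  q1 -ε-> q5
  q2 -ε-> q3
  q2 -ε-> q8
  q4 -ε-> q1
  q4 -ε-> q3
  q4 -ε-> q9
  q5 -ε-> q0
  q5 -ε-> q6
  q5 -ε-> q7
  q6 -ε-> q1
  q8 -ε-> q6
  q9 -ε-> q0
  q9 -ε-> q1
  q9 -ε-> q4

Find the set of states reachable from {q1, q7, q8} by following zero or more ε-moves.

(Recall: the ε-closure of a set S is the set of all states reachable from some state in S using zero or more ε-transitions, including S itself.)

Start with {q1, q7, q8}.
From q1 via ε: add q5.
From q8 via ε: add q6.
From q5 via ε: add q0.
From q0 via ε: add q3.
No new states can be added; the closed set is {q0, q1, q3, q5, q6, q7, q8}.

{q0, q1, q3, q5, q6, q7, q8}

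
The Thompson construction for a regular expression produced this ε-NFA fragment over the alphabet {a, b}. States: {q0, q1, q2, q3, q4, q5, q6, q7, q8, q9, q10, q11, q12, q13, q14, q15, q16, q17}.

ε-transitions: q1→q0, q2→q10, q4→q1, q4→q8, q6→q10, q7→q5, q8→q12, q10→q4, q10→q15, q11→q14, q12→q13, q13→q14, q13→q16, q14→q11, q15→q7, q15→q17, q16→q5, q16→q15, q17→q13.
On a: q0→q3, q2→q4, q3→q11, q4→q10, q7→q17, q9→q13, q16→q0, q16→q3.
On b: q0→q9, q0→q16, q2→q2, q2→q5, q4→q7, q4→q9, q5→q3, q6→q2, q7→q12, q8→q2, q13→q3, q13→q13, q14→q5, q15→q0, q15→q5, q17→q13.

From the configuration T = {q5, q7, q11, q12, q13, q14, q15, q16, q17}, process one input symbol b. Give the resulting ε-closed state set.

{q0, q3, q5, q7, q11, q12, q13, q14, q15, q16, q17}

q5 on b → {q3}.
q7 on b → {q12}.
q13 on b → {q3, q13}.
q14 on b → {q5}.
q15 on b → {q0, q5}.
q17 on b → {q13}.
No b-transition from q11, q12, q16.
Union after reading b: {q0, q3, q5, q12, q13}.
Now take the ε-closure:
From q13 via ε: add q14, q16.
From q14 via ε: add q11.
From q16 via ε: add q15.
From q15 via ε: add q7, q17.
No new states can be added; the closed set is {q0, q3, q5, q7, q11, q12, q13, q14, q15, q16, q17}.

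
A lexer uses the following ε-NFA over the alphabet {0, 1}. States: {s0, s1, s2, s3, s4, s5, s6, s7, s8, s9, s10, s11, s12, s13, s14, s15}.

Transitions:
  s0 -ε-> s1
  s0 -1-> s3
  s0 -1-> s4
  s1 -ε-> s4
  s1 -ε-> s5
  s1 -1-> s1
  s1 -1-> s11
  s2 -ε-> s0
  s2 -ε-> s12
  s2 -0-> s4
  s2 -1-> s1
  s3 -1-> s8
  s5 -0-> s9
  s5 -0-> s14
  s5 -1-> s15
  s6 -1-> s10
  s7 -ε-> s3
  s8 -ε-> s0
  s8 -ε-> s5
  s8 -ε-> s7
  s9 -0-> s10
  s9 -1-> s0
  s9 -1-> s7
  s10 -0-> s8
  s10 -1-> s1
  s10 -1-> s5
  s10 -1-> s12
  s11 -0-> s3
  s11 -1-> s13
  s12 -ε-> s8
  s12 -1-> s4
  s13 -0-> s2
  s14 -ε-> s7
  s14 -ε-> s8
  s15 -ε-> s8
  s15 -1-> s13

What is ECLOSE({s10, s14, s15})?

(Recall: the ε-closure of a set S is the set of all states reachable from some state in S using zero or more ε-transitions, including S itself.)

{s0, s1, s3, s4, s5, s7, s8, s10, s14, s15}

Start with {s10, s14, s15}.
From s14 via ε: add s7, s8.
From s7 via ε: add s3.
From s8 via ε: add s0, s5.
From s0 via ε: add s1.
From s1 via ε: add s4.
No new states can be added; the closed set is {s0, s1, s3, s4, s5, s7, s8, s10, s14, s15}.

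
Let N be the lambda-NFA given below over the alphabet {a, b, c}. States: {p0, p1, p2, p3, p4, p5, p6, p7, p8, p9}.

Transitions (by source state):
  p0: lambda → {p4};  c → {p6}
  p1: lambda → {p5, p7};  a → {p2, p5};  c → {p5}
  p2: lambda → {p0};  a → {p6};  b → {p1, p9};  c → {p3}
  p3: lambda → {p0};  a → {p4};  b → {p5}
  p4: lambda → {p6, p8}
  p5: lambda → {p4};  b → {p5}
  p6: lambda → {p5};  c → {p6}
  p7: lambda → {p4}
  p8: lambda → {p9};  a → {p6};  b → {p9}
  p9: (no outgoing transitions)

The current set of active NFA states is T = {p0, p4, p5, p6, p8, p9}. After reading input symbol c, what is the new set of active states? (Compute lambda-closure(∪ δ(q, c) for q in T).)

p0 on c → {p6}.
p6 on c → {p6}.
No c-transition from p4, p5, p8, p9.
Union after reading c: {p6}.
Now take the lambda-closure:
From p6 via lambda: add p5.
From p5 via lambda: add p4.
From p4 via lambda: add p8.
From p8 via lambda: add p9.
No new states can be added; the closed set is {p4, p5, p6, p8, p9}.

{p4, p5, p6, p8, p9}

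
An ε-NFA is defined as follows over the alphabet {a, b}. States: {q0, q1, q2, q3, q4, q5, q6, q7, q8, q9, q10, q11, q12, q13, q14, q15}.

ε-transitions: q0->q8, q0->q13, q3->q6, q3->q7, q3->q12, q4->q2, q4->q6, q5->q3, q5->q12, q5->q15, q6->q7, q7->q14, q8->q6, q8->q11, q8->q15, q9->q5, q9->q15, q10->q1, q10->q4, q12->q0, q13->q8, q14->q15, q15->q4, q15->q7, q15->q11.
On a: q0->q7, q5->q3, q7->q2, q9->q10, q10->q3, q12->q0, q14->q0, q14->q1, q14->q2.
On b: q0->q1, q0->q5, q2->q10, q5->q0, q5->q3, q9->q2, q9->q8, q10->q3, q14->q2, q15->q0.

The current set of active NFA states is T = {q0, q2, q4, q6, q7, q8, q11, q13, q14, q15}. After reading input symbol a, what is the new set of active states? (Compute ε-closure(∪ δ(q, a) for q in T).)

{q0, q1, q2, q4, q6, q7, q8, q11, q13, q14, q15}

q0 on a → {q7}.
q7 on a → {q2}.
q14 on a → {q0, q1, q2}.
No a-transition from q2, q4, q6, q8, q11, q13, q15.
Union after reading a: {q0, q1, q2, q7}.
Now take the ε-closure:
From q0 via ε: add q8, q13.
From q7 via ε: add q14.
From q8 via ε: add q6, q11, q15.
From q15 via ε: add q4.
No new states can be added; the closed set is {q0, q1, q2, q4, q6, q7, q8, q11, q13, q14, q15}.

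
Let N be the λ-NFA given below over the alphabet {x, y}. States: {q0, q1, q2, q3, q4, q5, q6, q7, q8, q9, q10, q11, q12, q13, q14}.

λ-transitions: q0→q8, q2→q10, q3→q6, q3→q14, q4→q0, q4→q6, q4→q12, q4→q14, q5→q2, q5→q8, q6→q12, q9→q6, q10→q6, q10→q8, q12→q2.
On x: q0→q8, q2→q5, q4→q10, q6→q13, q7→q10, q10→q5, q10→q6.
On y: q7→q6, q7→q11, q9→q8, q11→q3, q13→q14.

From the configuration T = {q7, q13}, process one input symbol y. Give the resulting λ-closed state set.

{q2, q6, q8, q10, q11, q12, q14}

q7 on y → {q6, q11}.
q13 on y → {q14}.
Union after reading y: {q6, q11, q14}.
Now take the λ-closure:
From q6 via λ: add q12.
From q12 via λ: add q2.
From q2 via λ: add q10.
From q10 via λ: add q8.
No new states can be added; the closed set is {q2, q6, q8, q10, q11, q12, q14}.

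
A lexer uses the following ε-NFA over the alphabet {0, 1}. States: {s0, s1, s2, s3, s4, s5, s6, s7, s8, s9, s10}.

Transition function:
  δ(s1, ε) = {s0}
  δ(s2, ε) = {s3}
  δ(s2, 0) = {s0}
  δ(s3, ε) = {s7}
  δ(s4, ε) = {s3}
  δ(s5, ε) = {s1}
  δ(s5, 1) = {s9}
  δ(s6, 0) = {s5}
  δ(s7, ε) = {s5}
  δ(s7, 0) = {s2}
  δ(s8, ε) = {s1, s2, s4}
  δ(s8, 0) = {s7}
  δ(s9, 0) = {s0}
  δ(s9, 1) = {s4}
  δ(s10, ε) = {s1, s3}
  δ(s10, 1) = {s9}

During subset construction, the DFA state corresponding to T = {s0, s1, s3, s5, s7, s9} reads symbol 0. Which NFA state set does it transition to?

{s0, s1, s2, s3, s5, s7}

s7 on 0 → {s2}.
s9 on 0 → {s0}.
No 0-transition from s0, s1, s3, s5.
Union after reading 0: {s0, s2}.
Now take the ε-closure:
From s2 via ε: add s3.
From s3 via ε: add s7.
From s7 via ε: add s5.
From s5 via ε: add s1.
No new states can be added; the closed set is {s0, s1, s2, s3, s5, s7}.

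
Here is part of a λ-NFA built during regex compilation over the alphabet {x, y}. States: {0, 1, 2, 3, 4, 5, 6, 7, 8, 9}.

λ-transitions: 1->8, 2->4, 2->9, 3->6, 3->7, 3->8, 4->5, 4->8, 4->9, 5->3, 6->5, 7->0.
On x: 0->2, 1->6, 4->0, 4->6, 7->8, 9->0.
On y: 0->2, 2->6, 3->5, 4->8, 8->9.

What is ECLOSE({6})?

{0, 3, 5, 6, 7, 8}

Start with {6}.
From 6 via λ: add 5.
From 5 via λ: add 3.
From 3 via λ: add 7, 8.
From 7 via λ: add 0.
No new states can be added; the closed set is {0, 3, 5, 6, 7, 8}.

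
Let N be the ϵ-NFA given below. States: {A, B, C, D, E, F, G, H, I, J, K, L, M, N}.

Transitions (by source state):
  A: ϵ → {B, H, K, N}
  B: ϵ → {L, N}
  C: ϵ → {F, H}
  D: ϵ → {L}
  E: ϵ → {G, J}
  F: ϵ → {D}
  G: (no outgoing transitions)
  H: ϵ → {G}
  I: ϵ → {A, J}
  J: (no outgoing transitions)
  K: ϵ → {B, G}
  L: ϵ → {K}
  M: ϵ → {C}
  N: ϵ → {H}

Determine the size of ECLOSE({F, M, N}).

10

Start with {F, M, N}.
From F via ϵ: add D.
From M via ϵ: add C.
From N via ϵ: add H.
From D via ϵ: add L.
From H via ϵ: add G.
From L via ϵ: add K.
From K via ϵ: add B.
ϵ-closure = {B, C, D, F, G, H, K, L, M, N}, which has 10 states.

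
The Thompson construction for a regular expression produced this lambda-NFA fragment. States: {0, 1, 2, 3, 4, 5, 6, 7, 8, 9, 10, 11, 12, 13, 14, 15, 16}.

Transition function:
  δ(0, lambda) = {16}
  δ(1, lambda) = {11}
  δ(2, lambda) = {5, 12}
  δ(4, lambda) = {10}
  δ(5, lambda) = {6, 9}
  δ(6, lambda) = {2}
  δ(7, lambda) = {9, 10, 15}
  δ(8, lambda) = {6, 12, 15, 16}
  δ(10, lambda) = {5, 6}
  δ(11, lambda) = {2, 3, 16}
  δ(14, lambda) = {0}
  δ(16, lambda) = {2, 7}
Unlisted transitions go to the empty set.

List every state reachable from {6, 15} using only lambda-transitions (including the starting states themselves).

{2, 5, 6, 9, 12, 15}

Start with {6, 15}.
From 6 via lambda: add 2.
From 2 via lambda: add 5, 12.
From 5 via lambda: add 9.
No new states can be added; the closed set is {2, 5, 6, 9, 12, 15}.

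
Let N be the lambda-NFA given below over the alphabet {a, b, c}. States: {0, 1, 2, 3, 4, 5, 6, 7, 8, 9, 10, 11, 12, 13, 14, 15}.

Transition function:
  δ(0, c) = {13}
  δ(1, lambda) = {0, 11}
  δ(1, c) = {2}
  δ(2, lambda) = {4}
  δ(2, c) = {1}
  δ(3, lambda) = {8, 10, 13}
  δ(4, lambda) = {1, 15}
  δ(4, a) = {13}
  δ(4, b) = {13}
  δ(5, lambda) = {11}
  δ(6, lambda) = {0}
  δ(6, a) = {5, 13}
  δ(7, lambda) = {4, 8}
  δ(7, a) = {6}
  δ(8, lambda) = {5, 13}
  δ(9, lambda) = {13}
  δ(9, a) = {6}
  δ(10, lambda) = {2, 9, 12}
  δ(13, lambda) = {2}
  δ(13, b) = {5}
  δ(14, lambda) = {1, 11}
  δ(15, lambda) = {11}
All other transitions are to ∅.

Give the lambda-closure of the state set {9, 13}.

{0, 1, 2, 4, 9, 11, 13, 15}

Start with {9, 13}.
From 13 via lambda: add 2.
From 2 via lambda: add 4.
From 4 via lambda: add 1, 15.
From 1 via lambda: add 0, 11.
No new states can be added; the closed set is {0, 1, 2, 4, 9, 11, 13, 15}.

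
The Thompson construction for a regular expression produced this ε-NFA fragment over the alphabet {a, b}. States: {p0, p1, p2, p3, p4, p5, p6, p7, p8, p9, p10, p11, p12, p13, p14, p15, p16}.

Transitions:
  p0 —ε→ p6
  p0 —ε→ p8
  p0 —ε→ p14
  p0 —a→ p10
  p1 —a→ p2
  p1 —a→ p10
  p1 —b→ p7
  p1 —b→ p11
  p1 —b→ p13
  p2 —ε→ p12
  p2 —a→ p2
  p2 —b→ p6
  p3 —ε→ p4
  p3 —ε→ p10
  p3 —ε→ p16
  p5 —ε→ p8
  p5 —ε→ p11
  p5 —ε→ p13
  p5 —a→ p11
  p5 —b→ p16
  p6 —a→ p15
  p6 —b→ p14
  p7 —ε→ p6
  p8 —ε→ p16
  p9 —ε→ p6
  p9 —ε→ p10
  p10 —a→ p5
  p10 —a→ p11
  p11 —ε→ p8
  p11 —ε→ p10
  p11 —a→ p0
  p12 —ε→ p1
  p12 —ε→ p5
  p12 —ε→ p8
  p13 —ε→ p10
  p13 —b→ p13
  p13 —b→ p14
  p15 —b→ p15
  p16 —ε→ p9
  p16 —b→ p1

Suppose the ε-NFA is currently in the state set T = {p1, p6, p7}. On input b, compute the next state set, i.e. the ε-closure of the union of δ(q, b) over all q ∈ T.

p1 on b → {p7, p11, p13}.
p6 on b → {p14}.
No b-transition from p7.
Union after reading b: {p7, p11, p13, p14}.
Now take the ε-closure:
From p7 via ε: add p6.
From p11 via ε: add p8, p10.
From p8 via ε: add p16.
From p16 via ε: add p9.
No new states can be added; the closed set is {p6, p7, p8, p9, p10, p11, p13, p14, p16}.

{p6, p7, p8, p9, p10, p11, p13, p14, p16}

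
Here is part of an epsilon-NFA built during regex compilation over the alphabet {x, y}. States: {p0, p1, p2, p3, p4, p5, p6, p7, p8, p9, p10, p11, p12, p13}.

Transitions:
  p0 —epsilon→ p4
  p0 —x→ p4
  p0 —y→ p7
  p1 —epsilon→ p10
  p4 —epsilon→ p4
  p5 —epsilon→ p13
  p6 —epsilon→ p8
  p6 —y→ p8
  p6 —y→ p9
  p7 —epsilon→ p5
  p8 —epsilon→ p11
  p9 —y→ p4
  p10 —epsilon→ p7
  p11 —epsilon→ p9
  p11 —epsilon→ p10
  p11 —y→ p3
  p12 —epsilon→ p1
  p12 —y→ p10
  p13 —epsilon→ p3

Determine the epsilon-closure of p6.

{p3, p5, p6, p7, p8, p9, p10, p11, p13}

Start with {p6}.
From p6 via epsilon: add p8.
From p8 via epsilon: add p11.
From p11 via epsilon: add p9, p10.
From p10 via epsilon: add p7.
From p7 via epsilon: add p5.
From p5 via epsilon: add p13.
From p13 via epsilon: add p3.
No new states can be added; the closed set is {p3, p5, p6, p7, p8, p9, p10, p11, p13}.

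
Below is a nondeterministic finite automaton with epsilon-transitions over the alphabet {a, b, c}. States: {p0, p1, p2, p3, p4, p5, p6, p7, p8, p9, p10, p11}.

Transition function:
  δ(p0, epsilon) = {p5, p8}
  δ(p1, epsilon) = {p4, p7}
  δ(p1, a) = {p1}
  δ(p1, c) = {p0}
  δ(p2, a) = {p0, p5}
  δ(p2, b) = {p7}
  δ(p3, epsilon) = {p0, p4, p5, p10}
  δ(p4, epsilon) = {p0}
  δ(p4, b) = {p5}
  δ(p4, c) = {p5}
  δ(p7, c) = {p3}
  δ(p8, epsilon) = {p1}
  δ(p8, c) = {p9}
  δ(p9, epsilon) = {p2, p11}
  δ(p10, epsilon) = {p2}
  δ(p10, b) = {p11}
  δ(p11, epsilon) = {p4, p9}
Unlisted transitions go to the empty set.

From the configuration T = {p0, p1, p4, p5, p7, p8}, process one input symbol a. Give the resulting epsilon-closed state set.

{p0, p1, p4, p5, p7, p8}

p1 on a → {p1}.
No a-transition from p0, p4, p5, p7, p8.
Union after reading a: {p1}.
Now take the epsilon-closure:
From p1 via epsilon: add p4, p7.
From p4 via epsilon: add p0.
From p0 via epsilon: add p5, p8.
No new states can be added; the closed set is {p0, p1, p4, p5, p7, p8}.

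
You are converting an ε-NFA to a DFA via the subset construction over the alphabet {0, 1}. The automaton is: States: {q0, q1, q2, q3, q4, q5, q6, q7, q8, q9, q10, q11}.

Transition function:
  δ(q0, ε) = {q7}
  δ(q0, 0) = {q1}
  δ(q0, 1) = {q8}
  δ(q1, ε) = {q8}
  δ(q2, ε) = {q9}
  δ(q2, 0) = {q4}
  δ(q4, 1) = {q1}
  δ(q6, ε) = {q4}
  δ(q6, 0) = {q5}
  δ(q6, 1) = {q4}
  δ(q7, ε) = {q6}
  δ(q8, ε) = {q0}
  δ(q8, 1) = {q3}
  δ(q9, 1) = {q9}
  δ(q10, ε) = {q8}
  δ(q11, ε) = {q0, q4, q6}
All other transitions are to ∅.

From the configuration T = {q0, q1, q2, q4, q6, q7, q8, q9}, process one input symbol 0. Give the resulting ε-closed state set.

q0 on 0 → {q1}.
q2 on 0 → {q4}.
q6 on 0 → {q5}.
No 0-transition from q1, q4, q7, q8, q9.
Union after reading 0: {q1, q4, q5}.
Now take the ε-closure:
From q1 via ε: add q8.
From q8 via ε: add q0.
From q0 via ε: add q7.
From q7 via ε: add q6.
No new states can be added; the closed set is {q0, q1, q4, q5, q6, q7, q8}.

{q0, q1, q4, q5, q6, q7, q8}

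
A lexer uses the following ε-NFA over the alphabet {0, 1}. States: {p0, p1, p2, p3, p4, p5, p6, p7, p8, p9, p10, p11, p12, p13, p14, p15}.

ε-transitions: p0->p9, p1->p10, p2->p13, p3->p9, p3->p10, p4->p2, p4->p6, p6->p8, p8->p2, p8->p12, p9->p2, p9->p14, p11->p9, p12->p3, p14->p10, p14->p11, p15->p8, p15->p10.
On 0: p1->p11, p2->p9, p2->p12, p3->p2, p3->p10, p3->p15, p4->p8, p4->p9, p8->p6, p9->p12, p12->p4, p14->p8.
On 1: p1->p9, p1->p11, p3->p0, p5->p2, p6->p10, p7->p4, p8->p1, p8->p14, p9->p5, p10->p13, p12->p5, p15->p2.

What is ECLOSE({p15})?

{p2, p3, p8, p9, p10, p11, p12, p13, p14, p15}

Start with {p15}.
From p15 via ε: add p8, p10.
From p8 via ε: add p2, p12.
From p2 via ε: add p13.
From p12 via ε: add p3.
From p3 via ε: add p9.
From p9 via ε: add p14.
From p14 via ε: add p11.
No new states can be added; the closed set is {p2, p3, p8, p9, p10, p11, p12, p13, p14, p15}.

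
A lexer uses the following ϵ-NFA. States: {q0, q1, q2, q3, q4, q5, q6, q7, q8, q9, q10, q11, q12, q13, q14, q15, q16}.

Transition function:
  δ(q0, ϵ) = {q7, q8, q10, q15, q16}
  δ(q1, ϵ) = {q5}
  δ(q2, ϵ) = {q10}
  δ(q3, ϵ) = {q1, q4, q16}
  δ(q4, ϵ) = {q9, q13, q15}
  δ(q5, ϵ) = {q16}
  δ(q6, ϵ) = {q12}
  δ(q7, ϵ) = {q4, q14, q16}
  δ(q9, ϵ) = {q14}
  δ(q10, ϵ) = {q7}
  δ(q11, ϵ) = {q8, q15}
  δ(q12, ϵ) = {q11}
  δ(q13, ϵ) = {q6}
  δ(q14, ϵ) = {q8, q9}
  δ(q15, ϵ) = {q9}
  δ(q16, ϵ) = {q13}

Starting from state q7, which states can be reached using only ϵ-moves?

{q4, q6, q7, q8, q9, q11, q12, q13, q14, q15, q16}

Start with {q7}.
From q7 via ϵ: add q4, q14, q16.
From q4 via ϵ: add q9, q13, q15.
From q14 via ϵ: add q8.
From q13 via ϵ: add q6.
From q6 via ϵ: add q12.
From q12 via ϵ: add q11.
No new states can be added; the closed set is {q4, q6, q7, q8, q9, q11, q12, q13, q14, q15, q16}.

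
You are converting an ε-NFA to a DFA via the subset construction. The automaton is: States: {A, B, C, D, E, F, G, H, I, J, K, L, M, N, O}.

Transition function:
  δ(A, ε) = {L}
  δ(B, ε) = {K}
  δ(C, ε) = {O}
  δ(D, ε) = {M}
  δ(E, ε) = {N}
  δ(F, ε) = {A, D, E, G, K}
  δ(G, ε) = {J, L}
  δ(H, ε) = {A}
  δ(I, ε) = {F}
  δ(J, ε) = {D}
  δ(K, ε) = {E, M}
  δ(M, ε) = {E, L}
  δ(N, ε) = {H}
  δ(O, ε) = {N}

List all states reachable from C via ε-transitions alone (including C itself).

Start with {C}.
From C via ε: add O.
From O via ε: add N.
From N via ε: add H.
From H via ε: add A.
From A via ε: add L.
No new states can be added; the closed set is {A, C, H, L, N, O}.

{A, C, H, L, N, O}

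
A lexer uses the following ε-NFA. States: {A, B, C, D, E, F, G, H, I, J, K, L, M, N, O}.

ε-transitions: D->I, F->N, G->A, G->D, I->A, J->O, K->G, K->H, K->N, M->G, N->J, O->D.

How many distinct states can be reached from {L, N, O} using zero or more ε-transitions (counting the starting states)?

7

Start with {L, N, O}.
From N via ε: add J.
From O via ε: add D.
From D via ε: add I.
From I via ε: add A.
ε-closure = {A, D, I, J, L, N, O}, which has 7 states.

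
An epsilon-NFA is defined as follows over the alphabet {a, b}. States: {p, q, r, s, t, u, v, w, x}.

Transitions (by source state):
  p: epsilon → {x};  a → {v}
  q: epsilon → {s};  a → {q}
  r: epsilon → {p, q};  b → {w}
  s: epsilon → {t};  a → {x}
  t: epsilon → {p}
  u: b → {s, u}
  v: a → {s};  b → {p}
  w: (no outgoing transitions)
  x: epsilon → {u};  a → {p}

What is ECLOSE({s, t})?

Start with {s, t}.
From t via epsilon: add p.
From p via epsilon: add x.
From x via epsilon: add u.
No new states can be added; the closed set is {p, s, t, u, x}.

{p, s, t, u, x}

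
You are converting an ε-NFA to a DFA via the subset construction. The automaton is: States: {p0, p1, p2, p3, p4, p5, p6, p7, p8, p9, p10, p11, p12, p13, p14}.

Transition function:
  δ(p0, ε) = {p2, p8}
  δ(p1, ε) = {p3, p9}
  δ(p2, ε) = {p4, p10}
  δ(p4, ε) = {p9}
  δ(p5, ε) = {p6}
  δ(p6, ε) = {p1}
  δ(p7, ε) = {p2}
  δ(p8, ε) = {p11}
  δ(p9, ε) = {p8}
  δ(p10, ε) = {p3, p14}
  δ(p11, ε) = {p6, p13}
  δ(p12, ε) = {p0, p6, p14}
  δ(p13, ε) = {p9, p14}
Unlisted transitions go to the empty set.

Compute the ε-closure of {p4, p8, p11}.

Start with {p4, p8, p11}.
From p4 via ε: add p9.
From p11 via ε: add p6, p13.
From p6 via ε: add p1.
From p13 via ε: add p14.
From p1 via ε: add p3.
No new states can be added; the closed set is {p1, p3, p4, p6, p8, p9, p11, p13, p14}.

{p1, p3, p4, p6, p8, p9, p11, p13, p14}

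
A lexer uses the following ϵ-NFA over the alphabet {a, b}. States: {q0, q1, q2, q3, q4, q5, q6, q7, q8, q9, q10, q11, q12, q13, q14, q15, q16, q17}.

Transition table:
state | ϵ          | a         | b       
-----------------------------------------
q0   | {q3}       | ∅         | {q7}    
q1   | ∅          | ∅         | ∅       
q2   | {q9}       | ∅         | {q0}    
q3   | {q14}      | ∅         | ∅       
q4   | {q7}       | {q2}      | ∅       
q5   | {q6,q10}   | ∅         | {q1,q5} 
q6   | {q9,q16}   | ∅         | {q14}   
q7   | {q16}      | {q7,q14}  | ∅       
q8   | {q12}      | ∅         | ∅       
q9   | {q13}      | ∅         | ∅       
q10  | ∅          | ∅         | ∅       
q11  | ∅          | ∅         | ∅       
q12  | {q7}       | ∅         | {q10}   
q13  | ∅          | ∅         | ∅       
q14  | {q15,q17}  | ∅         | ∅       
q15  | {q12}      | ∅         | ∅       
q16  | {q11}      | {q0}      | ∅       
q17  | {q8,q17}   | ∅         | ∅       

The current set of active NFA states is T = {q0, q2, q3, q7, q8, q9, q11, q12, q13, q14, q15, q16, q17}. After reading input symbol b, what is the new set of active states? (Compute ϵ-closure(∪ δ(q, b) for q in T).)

{q0, q3, q7, q8, q10, q11, q12, q14, q15, q16, q17}

q0 on b → {q7}.
q2 on b → {q0}.
q12 on b → {q10}.
No b-transition from q3, q7, q8, q9, q11, q13, q14, q15, q16, q17.
Union after reading b: {q0, q7, q10}.
Now take the ϵ-closure:
From q0 via ϵ: add q3.
From q7 via ϵ: add q16.
From q3 via ϵ: add q14.
From q16 via ϵ: add q11.
From q14 via ϵ: add q15, q17.
From q15 via ϵ: add q12.
From q17 via ϵ: add q8.
No new states can be added; the closed set is {q0, q3, q7, q8, q10, q11, q12, q14, q15, q16, q17}.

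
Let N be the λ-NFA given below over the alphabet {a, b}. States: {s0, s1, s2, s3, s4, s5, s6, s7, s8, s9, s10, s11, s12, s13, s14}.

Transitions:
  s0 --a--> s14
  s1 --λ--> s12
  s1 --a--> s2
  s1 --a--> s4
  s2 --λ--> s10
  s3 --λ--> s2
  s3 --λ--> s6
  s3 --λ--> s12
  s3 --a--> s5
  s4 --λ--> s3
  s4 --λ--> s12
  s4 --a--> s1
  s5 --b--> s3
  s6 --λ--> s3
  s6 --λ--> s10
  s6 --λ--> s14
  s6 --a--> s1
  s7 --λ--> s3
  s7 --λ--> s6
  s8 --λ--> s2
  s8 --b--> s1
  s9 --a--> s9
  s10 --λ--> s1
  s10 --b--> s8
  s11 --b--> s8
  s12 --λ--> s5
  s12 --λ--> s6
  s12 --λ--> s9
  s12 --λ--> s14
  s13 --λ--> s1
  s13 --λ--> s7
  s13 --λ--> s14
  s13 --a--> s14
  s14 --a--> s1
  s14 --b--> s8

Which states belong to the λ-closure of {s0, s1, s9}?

{s0, s1, s2, s3, s5, s6, s9, s10, s12, s14}

Start with {s0, s1, s9}.
From s1 via λ: add s12.
From s12 via λ: add s5, s6, s14.
From s6 via λ: add s3, s10.
From s3 via λ: add s2.
No new states can be added; the closed set is {s0, s1, s2, s3, s5, s6, s9, s10, s12, s14}.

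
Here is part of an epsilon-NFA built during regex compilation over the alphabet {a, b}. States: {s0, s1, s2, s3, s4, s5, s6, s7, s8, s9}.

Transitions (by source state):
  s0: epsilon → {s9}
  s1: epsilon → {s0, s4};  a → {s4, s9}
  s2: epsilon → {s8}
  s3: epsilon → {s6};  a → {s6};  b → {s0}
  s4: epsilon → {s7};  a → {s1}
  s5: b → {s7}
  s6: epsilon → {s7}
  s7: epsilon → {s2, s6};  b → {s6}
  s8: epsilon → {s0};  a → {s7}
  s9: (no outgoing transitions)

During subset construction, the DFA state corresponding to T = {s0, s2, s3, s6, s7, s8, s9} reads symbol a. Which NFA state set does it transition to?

{s0, s2, s6, s7, s8, s9}

s3 on a → {s6}.
s8 on a → {s7}.
No a-transition from s0, s2, s6, s7, s9.
Union after reading a: {s6, s7}.
Now take the epsilon-closure:
From s7 via epsilon: add s2.
From s2 via epsilon: add s8.
From s8 via epsilon: add s0.
From s0 via epsilon: add s9.
No new states can be added; the closed set is {s0, s2, s6, s7, s8, s9}.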